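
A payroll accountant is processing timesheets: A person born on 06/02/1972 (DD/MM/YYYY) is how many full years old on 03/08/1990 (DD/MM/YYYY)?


Birth: 1972-02-06
Reference: 1990-08-03
Year difference: 1990 - 1972 = 18
Has birthday (02-06) occurred by 08-03? Yes
Age in full years: 18

18


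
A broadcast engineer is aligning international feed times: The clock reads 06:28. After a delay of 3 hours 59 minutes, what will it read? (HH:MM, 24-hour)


Start time: 06:28
Adding: 3 hours 59 minutes
Minutes: 28 + 59 = 87
Minute overflow: 87 >= 60, so carry 1 hour, minutes = 27
Hours: 6 + 3 + 1 = 10
Result: 10:27

10:27


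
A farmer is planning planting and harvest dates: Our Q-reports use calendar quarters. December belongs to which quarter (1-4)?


Month: December (month 12)
Q1: January-March (months 1-3)
Q2: April-June (months 4-6)
Q3: July-September (months 7-9)
Q4: October-December (months 10-12)
Month 12 falls in Q4

4


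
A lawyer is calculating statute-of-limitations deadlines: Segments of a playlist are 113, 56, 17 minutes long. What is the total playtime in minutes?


Durations: 113, 56, 17
Running sum: 113
+ 56 = 169
+ 17 = 186
Total duration: 186 minutes
That is 3 hours and 6 minutes

186


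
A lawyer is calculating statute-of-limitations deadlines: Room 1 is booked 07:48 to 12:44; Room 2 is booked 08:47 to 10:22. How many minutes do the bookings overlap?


Interval A: [468, 764] minutes from midnight
Interval B: [527, 622] minutes from midnight
Overlap start = max(468, 527) = 527
Overlap end = min(764, 622) = 622
Overlap = 622 - 527 = 95 minutes

95


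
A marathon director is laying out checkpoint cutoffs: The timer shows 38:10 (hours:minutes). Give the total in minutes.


Hours: 38
Minutes: 10
Convert hours to minutes: 38 x 60 = 2280
Add remaining minutes: 2280 + 10 = 2290

2290


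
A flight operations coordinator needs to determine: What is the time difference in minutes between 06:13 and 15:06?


Start time: 06:13 = 373 minutes from midnight
End time: 15:06 = 906 minutes from midnight
Difference: 906 - 373 = 533 minutes
That is 8 hours and 53 minutes

533


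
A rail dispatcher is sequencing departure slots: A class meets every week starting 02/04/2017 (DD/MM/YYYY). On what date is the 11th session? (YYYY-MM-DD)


First occurrence: 2017-04-02 (occurrence 1)
Each occurrence is 7 days after the previous.
Occurrence 11 is 10 weeks after the first.
10 weeks = 70 days
2017-04-02 + 70 days = 2017-06-11

2017-06-11


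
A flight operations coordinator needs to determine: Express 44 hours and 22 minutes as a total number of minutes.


Hours: 44
Extra minutes: 22
Minutes per hour: 60
Hours to minutes: 44 x 60 = 2640
Total: 2640 + 22 = 2662

2662


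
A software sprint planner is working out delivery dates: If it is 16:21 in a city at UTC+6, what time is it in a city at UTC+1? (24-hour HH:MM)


Local time: 16:21 at UTC+6 (offset 6h)
Target zone: UTC+1 (offset 1h)
Difference: 1 - (6) = -5 hours
Calculation: 16 + (-5) = 11
Result: 11:21

11:21


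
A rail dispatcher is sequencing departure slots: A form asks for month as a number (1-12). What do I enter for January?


Calendar month order:
1. January <--
2. February
January is month number 1

1


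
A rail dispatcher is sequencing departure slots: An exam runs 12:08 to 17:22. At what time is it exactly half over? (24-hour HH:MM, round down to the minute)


Start time: 12:08 = 728 minutes from midnight
End time: 17:22 = 1042 minutes from midnight
Sum: 728 + 1042 = 1770
Midpoint: 1770 / 2 = 885 minutes
Convert: 885 / 60 = 14 hours, 45 minutes
Result: 14:45

14:45


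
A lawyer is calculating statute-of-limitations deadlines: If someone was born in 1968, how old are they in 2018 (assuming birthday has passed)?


Birth year: 1968
Current year: 2018
Age = current year - birth year
Age = 2018 - 1968 = 50

50


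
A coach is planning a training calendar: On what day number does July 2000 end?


Month: July
Year: 2000
July is a 31-day month
Total: 31 days

31


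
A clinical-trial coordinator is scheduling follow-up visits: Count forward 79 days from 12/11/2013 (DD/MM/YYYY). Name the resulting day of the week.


Start: 2013-11-12 (Tuesday)
Step 1 - find target date: add 79 days
  2013-11-12 + 79 days = 2014-01-30
Step 2 - day of week:
  79 mod 7 = 2
  Tuesday + 2 days -> Thursday
Result: Thursday (2014-01-30)

Thursday


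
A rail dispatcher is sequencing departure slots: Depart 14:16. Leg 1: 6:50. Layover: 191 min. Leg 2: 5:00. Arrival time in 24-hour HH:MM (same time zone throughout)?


Depart: 14:16
Leg 1: +410 min -> 21:06
Layover: +191 min -> 00:17
Leg 2: +300 min -> 05:17
Total travel: 901 minutes = 15h 1m
Arrival: 05:17

05:17


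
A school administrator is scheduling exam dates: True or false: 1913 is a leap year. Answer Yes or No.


Year: 1913
Divisible by 4? 1913 / 4 = 478.25 -> No
Not divisible by 4, so NOT a leap year

No


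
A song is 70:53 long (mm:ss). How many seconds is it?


Minutes: 70
Extra seconds: 53
Seconds per minute: 60
Minutes to seconds: 70 x 60 = 4200
Total: 4200 + 53 = 4253

4253


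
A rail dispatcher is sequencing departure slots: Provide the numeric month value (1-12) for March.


Calendar month order:
2. February
3. March <--
4. April
March is month number 3

3


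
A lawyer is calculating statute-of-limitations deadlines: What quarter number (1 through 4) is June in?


Month: June (month 6)
Q1: January-March (months 1-3)
Q2: April-June (months 4-6)
Q3: July-September (months 7-9)
Q4: October-December (months 10-12)
Month 6 falls in Q2

2


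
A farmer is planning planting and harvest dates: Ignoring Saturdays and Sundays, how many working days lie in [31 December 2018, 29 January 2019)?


Start: 2018-12-31 (Monday)
End (exclusive): 2019-01-29 (Tuesday)
Total calendar days: 29
Full weeks: 29 // 7 = 4 -> 20 weekdays
Remaining 1 days starting on Monday:
  Mon(w) -> 1 weekdays
Total business days: 20 + 1 = 21

21


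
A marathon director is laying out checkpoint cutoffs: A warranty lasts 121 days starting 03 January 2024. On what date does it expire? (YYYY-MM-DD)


Start: 2024-01-03
Adding 121 days
Days remaining in January: 28
After January: 93 days still to add
February 2024: 29 days, 64 remaining
March 2024: 31 days, 33 remaining
April 2024: 30 days, 3 remaining
May 2024 has 31 days, need 3
Result: 2024-05-03

2024-05-03


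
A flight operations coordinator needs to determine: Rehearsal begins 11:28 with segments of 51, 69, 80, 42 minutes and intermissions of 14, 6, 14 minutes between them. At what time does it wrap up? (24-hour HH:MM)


Start: 11:28 = 688 min from midnight
  after task 1 (51 min): 12:19
  after break (14 min): 12:33
  after task 2 (69 min): 13:42
  after break (6 min): 13:48
  after task 3 (80 min): 15:08
  after break (14 min): 15:22
  after task 4 (42 min): 16:04
Total elapsed: 276 minutes
End time: 16:04

16:04


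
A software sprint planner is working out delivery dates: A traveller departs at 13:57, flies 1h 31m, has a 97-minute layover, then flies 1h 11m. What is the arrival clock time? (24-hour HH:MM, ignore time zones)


Depart: 13:57
Leg 1: +91 min -> 15:28
Layover: +97 min -> 17:05
Leg 2: +71 min -> 18:16
Total travel: 259 minutes = 4h 19m
Arrival: 18:16

18:16


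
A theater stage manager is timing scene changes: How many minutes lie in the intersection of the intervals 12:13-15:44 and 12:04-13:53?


Interval A: [733, 944] minutes from midnight
Interval B: [724, 833] minutes from midnight
Overlap start = max(733, 724) = 733
Overlap end = min(944, 833) = 833
Overlap = 833 - 733 = 100 minutes

100


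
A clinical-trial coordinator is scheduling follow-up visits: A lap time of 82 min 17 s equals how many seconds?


Minutes: 82
Seconds: 17
Convert minutes to seconds: 82 x 60 = 4920
Add remaining seconds: 4920 + 17 = 4937

4937


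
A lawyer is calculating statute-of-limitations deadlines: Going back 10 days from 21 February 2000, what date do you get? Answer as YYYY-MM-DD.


Start: 2000-02-21
Subtracting 10 days
Days already passed in February: 21
Result: 2000-02-11

2000-02-11


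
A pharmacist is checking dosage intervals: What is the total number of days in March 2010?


Month: March
Year: 2010
March is a 31-day month
Total: 31 days

31


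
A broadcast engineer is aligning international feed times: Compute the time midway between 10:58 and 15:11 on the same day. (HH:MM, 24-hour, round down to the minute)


Start time: 10:58 = 658 minutes from midnight
End time: 15:11 = 911 minutes from midnight
Sum: 658 + 911 = 1569
Midpoint: 1569 / 2 = 784 minutes
Convert: 784 / 60 = 13 hours, 4 minutes
Result: 13:04

13:04


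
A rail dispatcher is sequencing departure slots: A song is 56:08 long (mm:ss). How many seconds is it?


Minutes: 56
Extra seconds: 8
Seconds per minute: 60
Minutes to seconds: 56 x 60 = 3360
Total: 3360 + 8 = 3368

3368


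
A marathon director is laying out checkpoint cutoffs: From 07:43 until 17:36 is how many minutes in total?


Start time: 07:43 = 463 minutes from midnight
End time: 17:36 = 1056 minutes from midnight
Difference: 1056 - 463 = 593 minutes
That is 9 hours and 53 minutes

593


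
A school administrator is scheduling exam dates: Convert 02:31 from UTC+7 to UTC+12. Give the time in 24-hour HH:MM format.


Local time: 02:31 at UTC+7 (offset 7h)
Target zone: UTC+12 (offset 12h)
Difference: 12 - (7) = 5 hours
Calculation: 2 + (5) = 7
Result: 07:31

07:31


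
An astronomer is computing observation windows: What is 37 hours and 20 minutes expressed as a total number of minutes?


Hours: 37
Minutes: 20
Convert hours to minutes: 37 x 60 = 2220
Add remaining minutes: 2220 + 20 = 2240

2240


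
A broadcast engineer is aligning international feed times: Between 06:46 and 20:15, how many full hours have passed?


Start: 06:46
End: 20:15
Hour difference: 20 - 6 = 14 hours
Minute difference: 15 - 46 = -31 minutes
Total minutes: 809
Complete hours: 809 / 60 = 13 (remainder 29)

13


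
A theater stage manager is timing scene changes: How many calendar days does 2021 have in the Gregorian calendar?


Year: 2021
Check leap year rules:
Divisible by 4? No
2021 is not a leap year
Days: 365

365


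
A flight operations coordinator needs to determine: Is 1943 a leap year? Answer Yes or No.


Year: 1943
Divisible by 4? 1943 / 4 = 485.75 -> No
Not divisible by 4, so NOT a leap year

No


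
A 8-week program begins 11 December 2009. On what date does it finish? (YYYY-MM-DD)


Start: 2009-12-11
Weeks to add: 8
Convert to days: 8 x 7 = 56 days
Add 56 days to 2009-12-11
Result: 2010-02-05

2010-02-05


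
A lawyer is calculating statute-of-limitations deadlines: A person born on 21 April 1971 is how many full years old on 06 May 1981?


Birth: 1971-04-21
Reference: 1981-05-06
Year difference: 1981 - 1971 = 10
Has birthday (04-21) occurred by 05-06? Yes
Age in full years: 10

10


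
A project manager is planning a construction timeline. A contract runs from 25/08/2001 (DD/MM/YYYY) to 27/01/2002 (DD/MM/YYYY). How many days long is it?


Start date: 2001-08-25
End date: 2002-01-27
Aug 2001: +7 days
Sep 2001: +30 days
Oct 2001: +31 days
... (3 more months)
Total: 155 days

155


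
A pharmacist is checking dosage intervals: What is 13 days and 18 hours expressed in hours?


Days: 13
Extra hours: 18
Hours per day: 24
Days to hours: 13 x 24 = 312
Total: 312 + 18 = 330

330


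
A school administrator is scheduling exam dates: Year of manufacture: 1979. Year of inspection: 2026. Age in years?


Birth year: 1979
Current year: 2026
Age = current year - birth year
Age = 2026 - 1979 = 47

47


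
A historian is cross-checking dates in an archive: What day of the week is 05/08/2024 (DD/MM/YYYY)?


Date: 2024-08-05
January 1, 2024 is a Monday
Day of year: 218
Offset from Jan 1: 217 days
217 mod 7 = 0
Result: Monday

Monday


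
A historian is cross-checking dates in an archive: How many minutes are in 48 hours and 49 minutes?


Hours: 48
Extra minutes: 49
Minutes per hour: 60
Hours to minutes: 48 x 60 = 2880
Total: 2880 + 49 = 2929

2929


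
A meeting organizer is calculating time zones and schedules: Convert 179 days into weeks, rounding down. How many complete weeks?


Total days: 179
Days per week: 7
Division: 179 / 7 = 25 remainder 4
Complete weeks: 25
Remaining days: 4

25


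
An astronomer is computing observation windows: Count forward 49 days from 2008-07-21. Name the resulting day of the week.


Start: 2008-07-21 (Monday)
Step 1 - find target date: add 49 days
  2008-07-21 + 49 days = 2008-09-08
Step 2 - day of week:
  49 mod 7 = 0
  Monday + 0 days -> Monday
Result: Monday (2008-09-08)

Monday


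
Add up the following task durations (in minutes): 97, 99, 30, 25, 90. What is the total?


Durations: 97, 99, 30, 25, 90
Running sum: 97
+ 99 = 196
+ 30 = 226
+ 25 = 251
+ 90 = 341
Total duration: 341 minutes
That is 5 hours and 41 minutes

341


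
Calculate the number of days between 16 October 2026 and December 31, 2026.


Start: October 16, 2026
End: December 31, 2026
Days left in October: 15
November: 30
December: 31
Sum of remaining months: 61
Total: 15 + 61 = 76

76


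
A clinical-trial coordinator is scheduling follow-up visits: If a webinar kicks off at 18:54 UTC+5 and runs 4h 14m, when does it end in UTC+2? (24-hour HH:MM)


Start: 18:54 in UTC+5
Step 1 - add duration:
  minutes: 54 + 14 = 68 (carry 1h)
  hours: 18 + 4 + 1 = 23
  end in UTC+5: 23:08
Step 2 - convert UTC+5 -> UTC+2:
  offset difference: 2 - (5) = -3 hours
  23 + (-3) = 20 -> mod 24 = 20
Result: 20:08 in UTC+2

20:08


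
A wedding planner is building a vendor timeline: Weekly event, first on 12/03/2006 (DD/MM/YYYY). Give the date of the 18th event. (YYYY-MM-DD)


First occurrence: 2006-03-12 (occurrence 1)
Each occurrence is 7 days after the previous.
Occurrence 18 is 17 weeks after the first.
17 weeks = 119 days
2006-03-12 + 119 days = 2006-07-09

2006-07-09


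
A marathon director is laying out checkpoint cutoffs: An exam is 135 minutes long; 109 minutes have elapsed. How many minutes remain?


Total budget: 135 minutes
Time used: 109 minutes
Remaining: 135 - 109 = 26 minutes
Percent used: 80.7%
Percent remaining: 19.3%

26


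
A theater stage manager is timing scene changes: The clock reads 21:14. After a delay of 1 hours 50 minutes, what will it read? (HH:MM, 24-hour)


Start time: 21:14
Adding: 1 hours 50 minutes
Minutes: 14 + 50 = 64
Minute overflow: 64 >= 60, so carry 1 hour, minutes = 4
Hours: 21 + 1 + 1 = 23
Result: 23:04

23:04


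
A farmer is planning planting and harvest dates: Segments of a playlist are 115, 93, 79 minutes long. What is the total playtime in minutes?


Durations: 115, 93, 79
Running sum: 115
+ 93 = 208
+ 79 = 287
Total duration: 287 minutes
That is 4 hours and 47 minutes

287


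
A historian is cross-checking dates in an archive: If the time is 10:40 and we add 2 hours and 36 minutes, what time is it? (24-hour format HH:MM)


Start time: 10:40
Adding: 2 hours 36 minutes
Minutes: 40 + 36 = 76
Minute overflow: 76 >= 60, so carry 1 hour, minutes = 16
Hours: 10 + 2 + 1 = 13
Result: 13:16

13:16


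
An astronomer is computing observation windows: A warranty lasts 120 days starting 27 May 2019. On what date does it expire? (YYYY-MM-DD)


Start: 2019-05-27
Adding 120 days
Days remaining in May: 4
After May: 116 days still to add
June 2019: 30 days, 86 remaining
July 2019: 31 days, 55 remaining
August 2019: 31 days, 24 remaining
September 2019 has 30 days, need 24
Result: 2019-09-24

2019-09-24


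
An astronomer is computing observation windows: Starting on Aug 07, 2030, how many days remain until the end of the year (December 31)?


Start: August 07, 2030
End: December 31, 2030
Days left in August: 24
September: 30
October: 31
November: 30
December: 31
Sum of remaining months: 122
Total: 24 + 122 = 146

146


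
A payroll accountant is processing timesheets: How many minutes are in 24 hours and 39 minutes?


Hours: 24
Minutes: 39
Convert hours to minutes: 24 x 60 = 1440
Add remaining minutes: 1440 + 39 = 1479

1479


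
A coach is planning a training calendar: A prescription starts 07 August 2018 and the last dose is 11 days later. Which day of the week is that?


Start: 2018-08-07 (Tuesday)
Step 1 - find target date: add 11 days
  2018-08-07 + 11 days = 2018-08-18
Step 2 - day of week:
  11 mod 7 = 4
  Tuesday + 4 days -> Saturday
Result: Saturday (2018-08-18)

Saturday


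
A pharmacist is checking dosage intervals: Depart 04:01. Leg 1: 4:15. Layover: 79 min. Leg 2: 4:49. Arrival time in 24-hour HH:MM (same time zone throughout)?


Depart: 04:01
Leg 1: +255 min -> 08:16
Layover: +79 min -> 09:35
Leg 2: +289 min -> 14:24
Total travel: 623 minutes = 10h 23m
Arrival: 14:24

14:24


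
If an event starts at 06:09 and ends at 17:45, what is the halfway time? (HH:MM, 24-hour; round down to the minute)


Start time: 06:09 = 369 minutes from midnight
End time: 17:45 = 1065 minutes from midnight
Sum: 369 + 1065 = 1434
Midpoint: 1434 / 2 = 717 minutes
Convert: 717 / 60 = 11 hours, 57 minutes
Result: 11:57

11:57


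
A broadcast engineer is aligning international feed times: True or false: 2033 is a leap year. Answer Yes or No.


Year: 2033
Divisible by 4? 2033 / 4 = 508.25 -> No
Not divisible by 4, so NOT a leap year

No


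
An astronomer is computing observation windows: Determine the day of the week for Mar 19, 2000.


Date: 2000-03-19
January 1, 2000 is a Saturday
Day of year: 79
Offset from Jan 1: 78 days
78 mod 7 = 1
Result: Sunday

Sunday


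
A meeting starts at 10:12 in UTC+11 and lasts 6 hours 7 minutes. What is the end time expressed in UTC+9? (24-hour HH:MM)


Start: 10:12 in UTC+11
Step 1 - add duration:
  minutes: 12 + 7 = 19
  hours: 10 + 6 + 0 = 16
  end in UTC+11: 16:19
Step 2 - convert UTC+11 -> UTC+9:
  offset difference: 9 - (11) = -2 hours
  16 + (-2) = 14 -> mod 24 = 14
Result: 14:19 in UTC+9

14:19


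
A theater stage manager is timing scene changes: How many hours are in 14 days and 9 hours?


Days: 14
Extra hours: 9
Hours per day: 24
Days to hours: 14 x 24 = 336
Total: 336 + 9 = 345

345


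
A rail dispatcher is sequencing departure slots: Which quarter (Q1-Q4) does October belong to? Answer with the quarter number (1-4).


Month: October (month 10)
Q1: January-March (months 1-3)
Q2: April-June (months 4-6)
Q3: July-September (months 7-9)
Q4: October-December (months 10-12)
Month 10 falls in Q4

4


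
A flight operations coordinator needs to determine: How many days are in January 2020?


Month: January
Year: 2020
January is a 31-day month
Total: 31 days

31


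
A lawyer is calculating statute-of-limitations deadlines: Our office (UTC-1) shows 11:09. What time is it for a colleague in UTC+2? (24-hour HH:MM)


Local time: 11:09 at UTC-1 (offset -1h)
Target zone: UTC+2 (offset 2h)
Difference: 2 - (-1) = 3 hours
Calculation: 11 + (3) = 14
Result: 14:09

14:09


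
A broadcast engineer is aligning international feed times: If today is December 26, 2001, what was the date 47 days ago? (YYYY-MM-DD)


Start: 2001-12-26
Subtracting 47 days
Days already passed in December: 26
After going back through December: 21 more days to subtract
November 2001 has 30 days, need 21
Result: 2001-11-09

2001-11-09


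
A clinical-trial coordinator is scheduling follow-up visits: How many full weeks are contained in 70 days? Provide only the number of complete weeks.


Total days: 70
Days per week: 7
Division: 70 / 7 = 10 remainder 0
Complete weeks: 10
Remaining days: 0

10


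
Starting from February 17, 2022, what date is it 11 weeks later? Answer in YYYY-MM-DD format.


Start: 2022-02-17
Weeks to add: 11
Convert to days: 11 x 7 = 77 days
Add 77 days to 2022-02-17
Result: 2022-05-05

2022-05-05


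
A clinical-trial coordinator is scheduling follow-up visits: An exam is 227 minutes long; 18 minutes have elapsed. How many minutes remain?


Total budget: 227 minutes
Time used: 18 minutes
Remaining: 227 - 18 = 209 minutes
Percent used: 7.9%
Percent remaining: 92.1%

209


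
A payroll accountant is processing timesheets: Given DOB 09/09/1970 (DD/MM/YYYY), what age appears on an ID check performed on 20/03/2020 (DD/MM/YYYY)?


Birth: 1970-09-09
Reference: 2020-03-20
Year difference: 2020 - 1970 = 50
Has birthday (09-09) occurred by 03-20? No
Birthday not yet reached this year -> subtract 1
Age in full years: 49

49


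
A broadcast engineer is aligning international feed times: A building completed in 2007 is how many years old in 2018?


Birth year: 2007
Current year: 2018
Age = current year - birth year
Age = 2018 - 2007 = 11

11


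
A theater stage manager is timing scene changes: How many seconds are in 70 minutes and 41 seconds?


Minutes: 70
Seconds: 41
Convert minutes to seconds: 70 x 60 = 4200
Add remaining seconds: 4200 + 41 = 4241

4241


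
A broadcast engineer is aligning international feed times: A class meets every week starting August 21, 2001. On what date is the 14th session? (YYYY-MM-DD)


First occurrence: 2001-08-21 (occurrence 1)
Each occurrence is 7 days after the previous.
Occurrence 14 is 13 weeks after the first.
13 weeks = 91 days
2001-08-21 + 91 days = 2001-11-20

2001-11-20


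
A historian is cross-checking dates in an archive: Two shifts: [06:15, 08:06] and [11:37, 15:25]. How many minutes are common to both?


Interval A: [375, 486] minutes from midnight
Interval B: [697, 925] minutes from midnight
Overlap start = max(375, 697) = 697
Overlap end = min(486, 925) = 486
End <= start, so the intervals do not overlap: 0 minutes

0


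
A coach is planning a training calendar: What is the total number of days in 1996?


Year: 1996
Check leap year rules:
Divisible by 4? Yes
Divisible by 100? No
1996 is a leap year
Days: 366

366


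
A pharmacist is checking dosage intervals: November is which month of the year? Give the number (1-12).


Calendar month order:
10. October
11. November <--
12. December
November is month number 11

11


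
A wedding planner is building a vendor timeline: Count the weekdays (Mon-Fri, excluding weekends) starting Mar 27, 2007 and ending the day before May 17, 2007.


Start: 2007-03-27 (Tuesday)
End (exclusive): 2007-05-17 (Thursday)
Total calendar days: 51
Full weeks: 51 // 7 = 7 -> 35 weekdays
Remaining 2 days starting on Tuesday:
  Tue(w), Wed(w) -> 2 weekdays
Total business days: 35 + 2 = 37

37


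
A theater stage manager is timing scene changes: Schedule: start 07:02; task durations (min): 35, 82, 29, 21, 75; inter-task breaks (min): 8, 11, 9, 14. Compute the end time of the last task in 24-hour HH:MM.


Start: 07:02 = 422 min from midnight
  after task 1 (35 min): 07:37
  after break (8 min): 07:45
  after task 2 (82 min): 09:07
  after break (11 min): 09:18
  after task 3 (29 min): 09:47
  after break (9 min): 09:56
  after task 4 (21 min): 10:17
  after break (14 min): 10:31
  after task 5 (75 min): 11:46
Total elapsed: 284 minutes
End time: 11:46

11:46


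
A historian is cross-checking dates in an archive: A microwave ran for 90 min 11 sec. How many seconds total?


Minutes: 90
Extra seconds: 11
Seconds per minute: 60
Minutes to seconds: 90 x 60 = 5400
Total: 5400 + 11 = 5411

5411


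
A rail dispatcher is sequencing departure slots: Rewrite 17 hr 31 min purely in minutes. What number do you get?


Hours: 17
Extra minutes: 31
Minutes per hour: 60
Hours to minutes: 17 x 60 = 1020
Total: 1020 + 31 = 1051

1051


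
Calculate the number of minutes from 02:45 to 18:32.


Start time: 02:45 = 165 minutes from midnight
End time: 18:32 = 1112 minutes from midnight
Difference: 1112 - 165 = 947 minutes
That is 15 hours and 47 minutes

947


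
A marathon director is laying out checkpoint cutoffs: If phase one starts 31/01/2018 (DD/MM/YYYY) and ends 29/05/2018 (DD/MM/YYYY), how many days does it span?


Start date: 2018-01-31
End date: 2018-05-29
Jan 2018: +1 days
Feb 2018: +28 days
Mar 2018: +31 days
Apr 2018: +30 days
May 2018: +28 days
Total: 118 days

118


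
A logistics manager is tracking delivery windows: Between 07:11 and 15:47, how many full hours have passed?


Start: 07:11
End: 15:47
Hour difference: 15 - 7 = 8 hours
Minute difference: 47 - 11 = 36 minutes
Total minutes: 516
Complete hours: 516 / 60 = 8 (remainder 36)

8


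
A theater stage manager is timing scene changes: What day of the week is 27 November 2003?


Date: 2003-11-27
January 1, 2003 is a Wednesday
Day of year: 331
Offset from Jan 1: 330 days
330 mod 7 = 1
Result: Thursday

Thursday


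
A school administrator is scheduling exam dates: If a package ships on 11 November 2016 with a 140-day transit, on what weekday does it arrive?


Start: 2016-11-11 (Friday)
Step 1 - find target date: add 140 days
  2016-11-11 + 140 days = 2017-03-31
Step 2 - day of week:
  140 mod 7 = 0
  Friday + 0 days -> Friday
Result: Friday (2017-03-31)

Friday


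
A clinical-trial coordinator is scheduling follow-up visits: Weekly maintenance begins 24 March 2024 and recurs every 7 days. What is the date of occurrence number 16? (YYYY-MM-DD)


First occurrence: 2024-03-24 (occurrence 1)
Each occurrence is 7 days after the previous.
Occurrence 16 is 15 weeks after the first.
15 weeks = 105 days
2024-03-24 + 105 days = 2024-07-07

2024-07-07


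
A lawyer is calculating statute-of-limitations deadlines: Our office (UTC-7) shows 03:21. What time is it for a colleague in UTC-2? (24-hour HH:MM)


Local time: 03:21 at UTC-7 (offset -7h)
Target zone: UTC-2 (offset -2h)
Difference: -2 - (-7) = 5 hours
Calculation: 3 + (5) = 8
Result: 08:21

08:21


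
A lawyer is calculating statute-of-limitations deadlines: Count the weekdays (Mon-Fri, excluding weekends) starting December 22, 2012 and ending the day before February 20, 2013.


Start: 2012-12-22 (Saturday)
End (exclusive): 2013-02-20 (Wednesday)
Total calendar days: 60
Full weeks: 60 // 7 = 8 -> 40 weekdays
Remaining 4 days starting on Saturday:
  Sat(-), Sun(-), Mon(w), Tue(w) -> 2 weekdays
Total business days: 40 + 2 = 42

42


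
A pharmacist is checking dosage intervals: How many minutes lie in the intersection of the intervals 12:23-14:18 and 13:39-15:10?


Interval A: [743, 858] minutes from midnight
Interval B: [819, 910] minutes from midnight
Overlap start = max(743, 819) = 819
Overlap end = min(858, 910) = 858
Overlap = 858 - 819 = 39 minutes

39


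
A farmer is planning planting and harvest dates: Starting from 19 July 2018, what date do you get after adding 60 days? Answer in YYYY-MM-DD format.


Start: 2018-07-19
Adding 60 days
Days remaining in July: 12
After July: 48 days still to add
August 2018: 31 days, 17 remaining
September 2018 has 30 days, need 17
Result: 2018-09-17

2018-09-17


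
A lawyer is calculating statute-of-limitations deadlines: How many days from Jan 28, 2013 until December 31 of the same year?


Start: January 28, 2013
End: December 31, 2013
Days left in January: 3
February: 28
March: 31
April: 30
May: 31
... plus remaining months
Sum of remaining months: 334
Total: 3 + 334 = 337

337


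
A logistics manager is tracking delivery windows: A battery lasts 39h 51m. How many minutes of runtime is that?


Hours: 39
Extra minutes: 51
Minutes per hour: 60
Hours to minutes: 39 x 60 = 2340
Total: 2340 + 51 = 2391

2391


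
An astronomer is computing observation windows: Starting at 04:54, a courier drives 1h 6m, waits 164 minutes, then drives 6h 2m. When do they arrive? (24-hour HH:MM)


Depart: 04:54
Leg 1: +66 min -> 06:00
Layover: +164 min -> 08:44
Leg 2: +362 min -> 14:46
Total travel: 592 minutes = 9h 52m
Arrival: 14:46

14:46


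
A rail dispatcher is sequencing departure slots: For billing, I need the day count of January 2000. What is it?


Month: January
Year: 2000
January is a 31-day month
Total: 31 days

31


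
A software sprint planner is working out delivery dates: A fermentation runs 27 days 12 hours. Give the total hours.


Days: 27
Extra hours: 12
Hours per day: 24
Days to hours: 27 x 24 = 648
Total: 648 + 12 = 660

660


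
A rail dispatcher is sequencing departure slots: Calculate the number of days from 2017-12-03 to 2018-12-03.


Start date: 2017-12-03
End date: 2018-12-03
Dec 2017: +29 days
Jan 2018: +31 days
Feb 2018: +28 days
... (10 more months)
Total: 365 days

365


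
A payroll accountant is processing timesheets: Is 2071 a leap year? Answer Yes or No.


Year: 2071
Divisible by 4? 2071 / 4 = 517.75 -> No
Not divisible by 4, so NOT a leap year

No


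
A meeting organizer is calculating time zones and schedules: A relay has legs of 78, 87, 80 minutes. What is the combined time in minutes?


Durations: 78, 87, 80
Running sum: 78
+ 87 = 165
+ 80 = 245
Total duration: 245 minutes
That is 4 hours and 5 minutes

245


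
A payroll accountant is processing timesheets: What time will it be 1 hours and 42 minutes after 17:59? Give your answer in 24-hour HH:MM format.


Start time: 17:59
Adding: 1 hours 42 minutes
Minutes: 59 + 42 = 101
Minute overflow: 101 >= 60, so carry 1 hour, minutes = 41
Hours: 17 + 1 + 1 = 19
Result: 19:41

19:41


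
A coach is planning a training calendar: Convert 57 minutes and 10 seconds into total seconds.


Minutes: 57
Seconds: 10
Convert minutes to seconds: 57 x 60 = 3420
Add remaining seconds: 3420 + 10 = 3430

3430


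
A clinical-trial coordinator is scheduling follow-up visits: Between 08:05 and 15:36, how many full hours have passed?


Start: 08:05
End: 15:36
Hour difference: 15 - 8 = 7 hours
Minute difference: 36 - 5 = 31 minutes
Total minutes: 451
Complete hours: 451 / 60 = 7 (remainder 31)

7


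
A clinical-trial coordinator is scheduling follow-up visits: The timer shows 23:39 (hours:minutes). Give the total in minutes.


Hours: 23
Minutes: 39
Convert hours to minutes: 23 x 60 = 1380
Add remaining minutes: 1380 + 39 = 1419

1419


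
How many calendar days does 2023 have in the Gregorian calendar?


Year: 2023
Check leap year rules:
Divisible by 4? No
2023 is not a leap year
Days: 365

365


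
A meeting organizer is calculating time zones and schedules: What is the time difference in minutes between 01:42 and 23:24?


Start time: 01:42 = 102 minutes from midnight
End time: 23:24 = 1404 minutes from midnight
Difference: 1404 - 102 = 1302 minutes
That is 21 hours and 42 minutes

1302


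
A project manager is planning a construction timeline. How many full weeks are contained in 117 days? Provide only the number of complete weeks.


Total days: 117
Days per week: 7
Division: 117 / 7 = 16 remainder 5
Complete weeks: 16
Remaining days: 5

16


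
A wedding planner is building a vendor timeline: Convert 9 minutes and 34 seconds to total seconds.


Minutes: 9
Extra seconds: 34
Seconds per minute: 60
Minutes to seconds: 9 x 60 = 540
Total: 540 + 34 = 574

574


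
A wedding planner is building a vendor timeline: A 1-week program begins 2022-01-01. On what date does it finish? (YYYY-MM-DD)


Start: 2022-01-01
Weeks to add: 1
Convert to days: 1 x 7 = 7 days
Add 7 days to 2022-01-01
Result: 2022-01-08

2022-01-08


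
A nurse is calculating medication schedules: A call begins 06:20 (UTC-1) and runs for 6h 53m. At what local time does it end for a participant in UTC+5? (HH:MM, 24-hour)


Start: 06:20 in UTC-1
Step 1 - add duration:
  minutes: 20 + 53 = 73 (carry 1h)
  hours: 6 + 6 + 1 = 13
  end in UTC-1: 13:13
Step 2 - convert UTC-1 -> UTC+5:
  offset difference: 5 - (-1) = 6 hours
  13 + (6) = 19 -> mod 24 = 19
Result: 19:13 in UTC+5

19:13


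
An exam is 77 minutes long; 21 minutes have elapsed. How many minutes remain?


Total budget: 77 minutes
Time used: 21 minutes
Remaining: 77 - 21 = 56 minutes
Percent used: 27.3%
Percent remaining: 72.7%

56


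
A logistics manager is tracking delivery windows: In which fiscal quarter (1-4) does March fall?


Month: March (month 3)
Q1: January-March (months 1-3)
Q2: April-June (months 4-6)
Q3: July-September (months 7-9)
Q4: October-December (months 10-12)
Month 3 falls in Q1

1


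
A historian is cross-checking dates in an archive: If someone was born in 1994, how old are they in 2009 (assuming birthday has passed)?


Birth year: 1994
Current year: 2009
Age = current year - birth year
Age = 2009 - 1994 = 15

15


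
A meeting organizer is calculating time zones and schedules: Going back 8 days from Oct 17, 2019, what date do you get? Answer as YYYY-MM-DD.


Start: 2019-10-17
Subtracting 8 days
Days already passed in October: 17
Result: 2019-10-09

2019-10-09


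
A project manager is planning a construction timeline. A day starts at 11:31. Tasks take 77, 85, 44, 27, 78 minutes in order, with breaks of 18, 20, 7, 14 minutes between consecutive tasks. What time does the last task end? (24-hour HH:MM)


Start: 11:31 = 691 min from midnight
  after task 1 (77 min): 12:48
  after break (18 min): 13:06
  after task 2 (85 min): 14:31
  after break (20 min): 14:51
  after task 3 (44 min): 15:35
  after break (7 min): 15:42
  after task 4 (27 min): 16:09
  after break (14 min): 16:23
  after task 5 (78 min): 17:41
Total elapsed: 370 minutes
End time: 17:41

17:41


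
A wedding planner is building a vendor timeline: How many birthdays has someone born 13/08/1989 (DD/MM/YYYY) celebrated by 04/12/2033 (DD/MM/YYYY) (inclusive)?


Birth: 1989-08-13
Reference: 2033-12-04
Year difference: 2033 - 1989 = 44
Has birthday (08-13) occurred by 12-04? Yes
Age in full years: 44

44


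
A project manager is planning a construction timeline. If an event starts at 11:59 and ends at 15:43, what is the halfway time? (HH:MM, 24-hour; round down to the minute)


Start time: 11:59 = 719 minutes from midnight
End time: 15:43 = 943 minutes from midnight
Sum: 719 + 943 = 1662
Midpoint: 1662 / 2 = 831 minutes
Convert: 831 / 60 = 13 hours, 51 minutes
Result: 13:51

13:51


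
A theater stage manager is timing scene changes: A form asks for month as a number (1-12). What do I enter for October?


Calendar month order:
9. September
10. October <--
11. November
October is month number 10

10


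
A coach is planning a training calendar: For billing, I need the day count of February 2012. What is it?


Month: February
Year: 2012
2012 is a leap year
February has 29 days
Total: 29 days

29


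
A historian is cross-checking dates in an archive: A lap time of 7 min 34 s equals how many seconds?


Minutes: 7
Seconds: 34
Convert minutes to seconds: 7 x 60 = 420
Add remaining seconds: 420 + 34 = 454

454


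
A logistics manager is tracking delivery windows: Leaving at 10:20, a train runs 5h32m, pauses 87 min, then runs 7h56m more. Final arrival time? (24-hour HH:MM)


Depart: 10:20
Leg 1: +332 min -> 15:52
Layover: +87 min -> 17:19
Leg 2: +476 min -> 01:15
Total travel: 895 minutes = 14h 55m
Arrival: 01:15

01:15


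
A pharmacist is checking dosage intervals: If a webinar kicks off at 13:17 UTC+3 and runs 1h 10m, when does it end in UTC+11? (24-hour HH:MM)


Start: 13:17 in UTC+3
Step 1 - add duration:
  minutes: 17 + 10 = 27
  hours: 13 + 1 + 0 = 14
  end in UTC+3: 14:27
Step 2 - convert UTC+3 -> UTC+11:
  offset difference: 11 - (3) = 8 hours
  14 + (8) = 22 -> mod 24 = 22
Result: 22:27 in UTC+11

22:27


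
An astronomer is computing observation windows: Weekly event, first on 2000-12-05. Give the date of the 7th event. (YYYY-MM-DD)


First occurrence: 2000-12-05 (occurrence 1)
Each occurrence is 7 days after the previous.
Occurrence 7 is 6 weeks after the first.
6 weeks = 42 days
2000-12-05 + 42 days = 2001-01-16

2001-01-16


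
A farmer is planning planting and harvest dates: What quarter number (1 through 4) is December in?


Month: December (month 12)
Q1: January-March (months 1-3)
Q2: April-June (months 4-6)
Q3: July-September (months 7-9)
Q4: October-December (months 10-12)
Month 12 falls in Q4

4


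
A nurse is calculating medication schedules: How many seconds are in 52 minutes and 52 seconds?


Minutes: 52
Extra seconds: 52
Seconds per minute: 60
Minutes to seconds: 52 x 60 = 3120
Total: 3120 + 52 = 3172

3172


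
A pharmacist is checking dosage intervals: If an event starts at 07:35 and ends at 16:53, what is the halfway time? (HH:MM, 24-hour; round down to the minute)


Start time: 07:35 = 455 minutes from midnight
End time: 16:53 = 1013 minutes from midnight
Sum: 455 + 1013 = 1468
Midpoint: 1468 / 2 = 734 minutes
Convert: 734 / 60 = 12 hours, 14 minutes
Result: 12:14

12:14


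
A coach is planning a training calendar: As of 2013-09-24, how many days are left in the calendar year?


Start: September 24, 2013
End: December 31, 2013
Days left in September: 6
October: 31
November: 30
December: 31
Sum of remaining months: 92
Total: 6 + 92 = 98

98


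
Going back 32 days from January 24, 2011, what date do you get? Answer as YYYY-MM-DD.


Start: 2011-01-24
Subtracting 32 days
Days already passed in January: 24
After going back through January: 8 more days to subtract
December 2010 has 31 days, need 8
Result: 2010-12-23

2010-12-23


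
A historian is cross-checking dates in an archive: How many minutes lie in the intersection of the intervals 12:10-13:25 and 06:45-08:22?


Interval A: [730, 805] minutes from midnight
Interval B: [405, 502] minutes from midnight
Overlap start = max(730, 405) = 730
Overlap end = min(805, 502) = 502
End <= start, so the intervals do not overlap: 0 minutes

0


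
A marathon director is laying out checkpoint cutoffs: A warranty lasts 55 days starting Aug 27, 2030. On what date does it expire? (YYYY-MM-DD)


Start: 2030-08-27
Adding 55 days
Days remaining in August: 4
After August: 51 days still to add
September 2030: 30 days, 21 remaining
October 2030 has 31 days, need 21
Result: 2030-10-21

2030-10-21


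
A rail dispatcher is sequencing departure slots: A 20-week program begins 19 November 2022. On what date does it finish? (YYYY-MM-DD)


Start: 2022-11-19
Weeks to add: 20
Convert to days: 20 x 7 = 140 days
Add 140 days to 2022-11-19
Result: 2023-04-08

2023-04-08


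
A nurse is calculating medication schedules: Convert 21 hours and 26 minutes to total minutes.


Hours: 21
Minutes: 26
Convert hours to minutes: 21 x 60 = 1260
Add remaining minutes: 1260 + 26 = 1286

1286


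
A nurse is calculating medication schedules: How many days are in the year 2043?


Year: 2043
Check leap year rules:
Divisible by 4? No
2043 is not a leap year
Days: 365

365


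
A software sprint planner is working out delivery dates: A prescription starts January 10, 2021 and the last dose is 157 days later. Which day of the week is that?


Start: 2021-01-10 (Sunday)
Step 1 - find target date: add 157 days
  2021-01-10 + 157 days = 2021-06-16
Step 2 - day of week:
  157 mod 7 = 3
  Sunday + 3 days -> Wednesday
Result: Wednesday (2021-06-16)

Wednesday


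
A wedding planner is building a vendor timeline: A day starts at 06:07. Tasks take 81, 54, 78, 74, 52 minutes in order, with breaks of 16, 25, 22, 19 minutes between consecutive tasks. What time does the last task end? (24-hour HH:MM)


Start: 06:07 = 367 min from midnight
  after task 1 (81 min): 07:28
  after break (16 min): 07:44
  after task 2 (54 min): 08:38
  after break (25 min): 09:03
  after task 3 (78 min): 10:21
  after break (22 min): 10:43
  after task 4 (74 min): 11:57
  after break (19 min): 12:16
  after task 5 (52 min): 13:08
Total elapsed: 421 minutes
End time: 13:08

13:08


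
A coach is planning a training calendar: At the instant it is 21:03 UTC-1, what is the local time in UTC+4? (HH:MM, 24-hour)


Local time: 21:03 at UTC-1 (offset -1h)
Target zone: UTC+4 (offset 4h)
Difference: 4 - (-1) = 5 hours
Calculation: 21 + (5) = 26
Wraparound: (26) mod 24 = 2
Result: 02:03

02:03
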